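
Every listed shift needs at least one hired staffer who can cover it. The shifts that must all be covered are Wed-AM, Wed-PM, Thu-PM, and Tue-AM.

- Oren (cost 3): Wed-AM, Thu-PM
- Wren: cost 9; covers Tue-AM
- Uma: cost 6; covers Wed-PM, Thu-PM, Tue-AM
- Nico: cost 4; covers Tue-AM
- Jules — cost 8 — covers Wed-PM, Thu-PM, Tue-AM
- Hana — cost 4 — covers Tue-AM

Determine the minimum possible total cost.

9

This is a weighted set-cover instance.
Choose Oren and Uma: together they cover Wed-AM, Wed-PM, Thu-PM, Tue-AM — every shift.
Total cost: 3 + 6 = 9.
No cover costs less than 9.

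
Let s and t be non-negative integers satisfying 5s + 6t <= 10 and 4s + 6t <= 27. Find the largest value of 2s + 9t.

(s,t)=(0,1): 5·0+6·1=6≤10, 4·0+6·1=6≤27, objective 9.
(s,t)=(1,0): 5·1+6·0=5≤10, 4·1+6·0=4≤27, objective 2.
(s,t)=(0,0): 5·0+6·0=0≤10, 4·0+6·0=0≤27, objective 0.
The best lattice point is (0,1), giving 9.

9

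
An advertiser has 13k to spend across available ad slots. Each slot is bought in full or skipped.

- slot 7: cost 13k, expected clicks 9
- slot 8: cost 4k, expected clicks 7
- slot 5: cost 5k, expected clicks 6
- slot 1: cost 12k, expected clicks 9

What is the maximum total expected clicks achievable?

13

Take slot 8 and slot 5: cost 4 + 5 = 9 ≤ 13, expected clicks 7 + 6 = 13.
No other feasible combination does better.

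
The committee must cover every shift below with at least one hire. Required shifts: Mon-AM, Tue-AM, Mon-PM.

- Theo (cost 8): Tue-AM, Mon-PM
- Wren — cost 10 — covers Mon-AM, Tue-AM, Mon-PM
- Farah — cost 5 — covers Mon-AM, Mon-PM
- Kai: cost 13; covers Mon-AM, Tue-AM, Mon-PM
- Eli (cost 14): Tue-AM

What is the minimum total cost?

The greedy cost-per-new-shift heuristic would pick Farah and Theo for 13, but a cheaper cover exists.
Wren alone covers Mon-AM, Tue-AM, Mon-PM — every shift.
Total cost: 10.
No cover costs less than 10.

10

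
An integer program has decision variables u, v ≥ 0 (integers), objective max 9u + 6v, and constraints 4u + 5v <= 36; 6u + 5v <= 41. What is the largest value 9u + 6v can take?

Relaxing integrality, the LP optimum is 61.50 at (u,v) = (6.83, 0), which is not an integer point.
(u,v)=(6,1): 4·6+5·1=29≤36, 6·6+5·1=41≤41, objective 60.
(u,v)=(5,2): 4·5+5·2=30≤36, 6·5+5·2=40≤41, objective 57.
The best lattice point is (6,1), giving 60.

60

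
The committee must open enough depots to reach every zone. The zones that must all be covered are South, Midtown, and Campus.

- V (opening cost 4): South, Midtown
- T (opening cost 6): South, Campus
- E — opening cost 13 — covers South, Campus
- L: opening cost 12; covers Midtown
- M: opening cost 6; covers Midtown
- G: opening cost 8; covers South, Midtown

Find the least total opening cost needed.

Choose V and T: together they cover South, Midtown, Campus — every zone.
Total opening cost: 4 + 6 = 10.
No cover costs less than 10.

10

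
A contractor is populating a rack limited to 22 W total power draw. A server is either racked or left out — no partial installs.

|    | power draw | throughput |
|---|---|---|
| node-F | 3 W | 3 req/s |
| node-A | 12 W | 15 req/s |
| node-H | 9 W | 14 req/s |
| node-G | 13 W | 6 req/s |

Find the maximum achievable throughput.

Allowing fractional choices, the relaxed optimum would be about 30.0, but servers are indivisible.
node-H + node-G: power draw 9 + 13 = 22 ≤ 22, throughput 14 + 6 = 20.
node-A + node-H: power draw 12 + 9 = 21 ≤ 22, throughput 15 + 14 = 29.
Best is node-A and node-H with total throughput 29.

29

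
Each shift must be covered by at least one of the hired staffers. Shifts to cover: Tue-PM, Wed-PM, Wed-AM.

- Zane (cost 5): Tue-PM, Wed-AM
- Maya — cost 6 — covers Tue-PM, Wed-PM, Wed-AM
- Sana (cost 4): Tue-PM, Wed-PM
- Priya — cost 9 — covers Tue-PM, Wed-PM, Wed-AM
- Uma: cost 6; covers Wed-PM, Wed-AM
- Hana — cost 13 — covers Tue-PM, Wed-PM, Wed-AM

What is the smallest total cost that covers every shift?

This is a weighted set-cover instance.
Maya alone covers Tue-PM, Wed-PM, Wed-AM — every shift.
Total cost: 6.

6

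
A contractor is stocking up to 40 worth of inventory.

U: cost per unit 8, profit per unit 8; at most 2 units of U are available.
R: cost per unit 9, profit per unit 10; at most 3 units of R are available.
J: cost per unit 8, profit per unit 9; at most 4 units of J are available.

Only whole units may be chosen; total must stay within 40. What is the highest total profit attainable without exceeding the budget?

2×U and 3×J: cost 40 ≤ 40, profit 2·8 + 3·9 = 43.
1×U and 4×J: cost 40 ≤ 40, profit 1·8 + 4·9 = 44.
Best is 44.

44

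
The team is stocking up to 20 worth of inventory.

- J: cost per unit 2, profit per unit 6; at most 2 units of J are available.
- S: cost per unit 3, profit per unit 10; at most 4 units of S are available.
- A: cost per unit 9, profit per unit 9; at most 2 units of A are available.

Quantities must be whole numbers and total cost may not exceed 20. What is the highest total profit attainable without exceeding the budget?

S has the best ratio (10/3); taking only S gives at most 4×10 = 40 (stopped by the supply cap of 4).
Mixing does better — 2×J and 4×S: cost 16 ≤ 20, profit 2·6 + 4·10 = 52.

52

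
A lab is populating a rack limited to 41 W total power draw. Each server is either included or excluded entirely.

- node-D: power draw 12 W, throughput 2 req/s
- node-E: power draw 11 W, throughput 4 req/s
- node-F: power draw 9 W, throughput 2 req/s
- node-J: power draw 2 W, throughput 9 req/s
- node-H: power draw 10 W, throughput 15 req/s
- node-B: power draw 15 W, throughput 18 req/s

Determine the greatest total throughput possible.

46

Allowing fractional choices, the relaxed optimum would be about 46.7, but servers are indivisible.
node-F + node-J + node-H + node-B: power draw 9 + 2 + 10 + 15 = 36 ≤ 41, throughput 2 + 9 + 15 + 18 = 44.
node-D + node-J + node-H + node-B: power draw 12 + 2 + 10 + 15 = 39 ≤ 41, throughput 2 + 9 + 15 + 18 = 44.
node-E + node-J + node-H + node-B: power draw 11 + 2 + 10 + 15 = 38 ≤ 41, throughput 4 + 9 + 15 + 18 = 46.
Best is node-E, node-J, node-H, and node-B with total throughput 46.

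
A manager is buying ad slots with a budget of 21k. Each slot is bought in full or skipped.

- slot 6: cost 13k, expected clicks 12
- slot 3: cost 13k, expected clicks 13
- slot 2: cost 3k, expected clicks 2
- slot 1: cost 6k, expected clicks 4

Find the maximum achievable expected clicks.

17

This is a 0-1 knapsack instance.
slot 6 + slot 1: cost 13 + 6 = 19 ≤ 21, expected clicks 12 + 4 = 16.
slot 3 + slot 1: cost 13 + 6 = 19 ≤ 21, expected clicks 13 + 4 = 17.
Best is slot 3 and slot 1 with total expected clicks 17.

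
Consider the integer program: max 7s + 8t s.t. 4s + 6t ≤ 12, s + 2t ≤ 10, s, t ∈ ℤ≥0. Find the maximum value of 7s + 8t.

(s,t)=(3,0): 4·3+6·0=12≤12, 1·3+2·0=3≤10, objective 21.
(s,t)=(2,0): 4·2+6·0=8≤12, 1·2+2·0=2≤10, objective 14.
Maximum is 21 at (s,t)=(3,0).

21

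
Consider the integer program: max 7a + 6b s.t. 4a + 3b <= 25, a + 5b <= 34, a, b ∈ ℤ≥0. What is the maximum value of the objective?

Relaxing integrality, the LP optimum is 48.65 at (a,b) = (1.35, 6.53), which is not an integer point.
(a,b)=(4,3): 4·4+3·3=25≤25, 1·4+5·3=19≤34, objective 46.
(a,b)=(3,4): 4·3+3·4=24≤25, 1·3+5·4=23≤34, objective 45.
(a,b)=(2,5): 4·2+3·5=23≤25, 1·2+5·5=27≤34, objective 44.
Maximum is 46 at (a,b)=(4,3).

46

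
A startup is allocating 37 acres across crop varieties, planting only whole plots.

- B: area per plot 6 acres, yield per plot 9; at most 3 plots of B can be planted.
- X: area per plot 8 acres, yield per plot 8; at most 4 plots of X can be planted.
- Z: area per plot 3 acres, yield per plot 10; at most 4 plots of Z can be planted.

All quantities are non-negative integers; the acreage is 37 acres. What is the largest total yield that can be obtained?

Z has the best ratio (10/3); taking only Z gives at most 4×10 = 40 (stopped by the supply cap of 4).
Mixing does better — 3×B and 4×Z: area 30 ≤ 37, yield 3·9 + 4·10 = 67.

67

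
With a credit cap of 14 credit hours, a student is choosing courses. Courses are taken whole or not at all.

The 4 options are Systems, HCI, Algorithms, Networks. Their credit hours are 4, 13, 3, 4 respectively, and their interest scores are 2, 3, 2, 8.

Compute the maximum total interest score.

12

This is an integer program with binary decision variables.
Allowing fractional choices, the relaxed optimum would be about 12.7, but courses are indivisible.
Algorithms + Networks: credit hours 3 + 4 = 7 ≤ 14, interest score 2 + 8 = 10.
Systems + Algorithms + Networks: credit hours 4 + 3 + 4 = 11 ≤ 14, interest score 2 + 2 + 8 = 12.
Best is Systems, Algorithms, and Networks with total interest score 12.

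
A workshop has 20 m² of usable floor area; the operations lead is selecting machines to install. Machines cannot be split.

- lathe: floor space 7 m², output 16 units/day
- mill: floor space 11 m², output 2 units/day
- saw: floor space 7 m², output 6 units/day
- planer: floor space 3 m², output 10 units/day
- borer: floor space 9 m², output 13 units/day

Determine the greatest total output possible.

39

lathe + saw + planer: floor space 7 + 7 + 3 = 17 ≤ 20, output 16 + 6 + 10 = 32.
lathe + planer + borer: floor space 7 + 3 + 9 = 19 ≤ 20, output 16 + 10 + 13 = 39.
Best is lathe, planer, and borer with total output 39.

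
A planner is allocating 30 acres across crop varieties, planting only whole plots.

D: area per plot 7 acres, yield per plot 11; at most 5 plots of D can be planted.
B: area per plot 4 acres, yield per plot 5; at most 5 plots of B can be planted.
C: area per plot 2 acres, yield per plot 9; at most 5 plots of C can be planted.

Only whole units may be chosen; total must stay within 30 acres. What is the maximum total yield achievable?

72

1×D, 3×B, and 5×C: area 29 ≤ 30, yield 1·11 + 3·5 + 5·9 = 71.
2×D, 1×B, and 5×C: area 28 ≤ 30, yield 2·11 + 1·5 + 5·9 = 72.
Best is 72.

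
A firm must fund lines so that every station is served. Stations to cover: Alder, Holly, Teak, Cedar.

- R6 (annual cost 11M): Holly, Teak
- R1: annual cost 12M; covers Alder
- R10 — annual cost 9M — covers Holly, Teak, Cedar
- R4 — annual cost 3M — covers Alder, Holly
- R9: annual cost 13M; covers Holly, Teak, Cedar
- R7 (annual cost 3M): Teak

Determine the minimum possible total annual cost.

Choose R10 and R4: together they cover Alder, Holly, Teak, Cedar — every station.
Total annual cost: 9 + 3 = 12.

12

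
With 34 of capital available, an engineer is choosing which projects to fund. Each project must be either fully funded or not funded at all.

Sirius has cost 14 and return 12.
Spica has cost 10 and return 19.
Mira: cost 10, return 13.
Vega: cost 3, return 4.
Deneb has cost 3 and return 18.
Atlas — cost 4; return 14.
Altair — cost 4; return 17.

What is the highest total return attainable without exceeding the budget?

Spica + Mira + Vega + Deneb + Atlas + Altair: cost 10 + 10 + 3 + 3 + 4 + 4 = 34 ≤ 34, return 19 + 13 + 4 + 18 + 14 + 17 = 85.
Spica + Mira + Deneb + Atlas + Altair: cost 10 + 10 + 3 + 4 + 4 = 31 ≤ 34, return 19 + 13 + 18 + 14 + 17 = 81.
Best is Spica, Mira, Vega, Deneb, Atlas, and Altair with total return 85.

85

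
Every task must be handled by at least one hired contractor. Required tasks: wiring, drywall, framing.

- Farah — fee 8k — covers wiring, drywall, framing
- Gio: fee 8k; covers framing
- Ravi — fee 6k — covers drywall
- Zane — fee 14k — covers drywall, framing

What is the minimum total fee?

Farah alone covers wiring, drywall, framing — every task.
Total fee: 8.
No cover costs less than 8.

8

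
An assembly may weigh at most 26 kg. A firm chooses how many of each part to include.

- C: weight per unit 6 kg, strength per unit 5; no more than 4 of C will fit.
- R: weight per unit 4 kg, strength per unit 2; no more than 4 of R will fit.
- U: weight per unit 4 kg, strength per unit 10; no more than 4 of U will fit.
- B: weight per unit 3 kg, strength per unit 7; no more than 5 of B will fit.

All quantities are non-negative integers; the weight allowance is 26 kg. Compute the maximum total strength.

61

U has the best ratio (10/4); taking only U gives at most 4×10 = 40 (stopped by the supply cap of 4).
Mixing does better — 4×U and 3×B: weight 25 ≤ 26, strength 4·10 + 3·7 = 61.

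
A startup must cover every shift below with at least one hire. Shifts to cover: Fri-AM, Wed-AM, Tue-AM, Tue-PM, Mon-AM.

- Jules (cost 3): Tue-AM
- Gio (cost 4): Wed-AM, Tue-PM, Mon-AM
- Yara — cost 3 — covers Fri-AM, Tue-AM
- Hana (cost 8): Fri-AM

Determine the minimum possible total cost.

7

Choose Gio and Yara: together they cover Fri-AM, Wed-AM, Tue-AM, Tue-PM, Mon-AM — every shift.
Total cost: 4 + 3 = 7.
No cover costs less than 7.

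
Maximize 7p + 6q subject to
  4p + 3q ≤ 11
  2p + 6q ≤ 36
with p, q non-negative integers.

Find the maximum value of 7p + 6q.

The continuous relaxation peaks at (0, 3.67) with value 22.00; rounding to a feasible lattice point costs some objective.
(p,q)=(2,1): 4·2+3·1=11≤11, 2·2+6·1=10≤36, objective 20.
(p,q)=(1,2): 4·1+3·2=10≤11, 2·1+6·2=14≤36, objective 19.
The best lattice point is (2,1), giving 20.

20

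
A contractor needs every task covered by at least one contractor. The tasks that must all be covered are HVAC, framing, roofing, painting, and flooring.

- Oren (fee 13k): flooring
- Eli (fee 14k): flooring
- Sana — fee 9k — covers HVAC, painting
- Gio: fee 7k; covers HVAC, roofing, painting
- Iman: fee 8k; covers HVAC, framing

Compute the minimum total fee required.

28

This is an integer covering problem.
Choose Oren, Gio, and Iman: together they cover HVAC, framing, roofing, painting, flooring — every task.
Total fee: 13 + 7 + 8 = 28.
No cover costs less than 28.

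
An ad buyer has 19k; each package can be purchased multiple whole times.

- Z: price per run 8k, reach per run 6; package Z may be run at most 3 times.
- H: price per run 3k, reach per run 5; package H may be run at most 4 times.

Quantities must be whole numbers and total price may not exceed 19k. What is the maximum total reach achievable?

21

1×Z and 3×H: price 17 ≤ 19, reach 1·6 + 3·5 = 21.
4×H: price 12 ≤ 19, reach 4·5 = 20.
Best is 21.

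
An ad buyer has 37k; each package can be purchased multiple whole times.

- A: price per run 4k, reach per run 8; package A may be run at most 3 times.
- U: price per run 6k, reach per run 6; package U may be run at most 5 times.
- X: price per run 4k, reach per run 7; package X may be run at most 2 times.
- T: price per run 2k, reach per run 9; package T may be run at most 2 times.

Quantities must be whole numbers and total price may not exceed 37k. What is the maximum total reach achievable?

T has the best ratio (9/2); taking only T gives at most 2×9 = 18 (stopped by the supply cap of 2).
Mixing does better — 3×A, 2×U, 2×X, and 2×T: price 36 ≤ 37, reach 3·8 + 2·6 + 2·7 + 2·9 = 68.

68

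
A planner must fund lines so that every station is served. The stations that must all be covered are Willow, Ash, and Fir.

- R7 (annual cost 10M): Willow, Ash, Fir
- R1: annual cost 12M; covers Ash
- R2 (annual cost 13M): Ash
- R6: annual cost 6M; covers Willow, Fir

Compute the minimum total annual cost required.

10

R7 alone covers Willow, Ash, Fir — every station.
Total annual cost: 10.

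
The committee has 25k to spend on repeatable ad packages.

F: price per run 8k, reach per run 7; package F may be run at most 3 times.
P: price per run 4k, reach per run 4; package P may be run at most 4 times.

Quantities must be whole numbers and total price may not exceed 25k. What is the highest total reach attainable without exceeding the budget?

Take 1×F and 4×P: price 24 ≤ 25, reach 1·7 + 4·4 = 23.
P has the best ratio (4/4) and is taken to its limit of 4; remaining capacity is filled optimally with the others.

23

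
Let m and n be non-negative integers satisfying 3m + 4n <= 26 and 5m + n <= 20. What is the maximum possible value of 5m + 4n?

(m,n)=(3,4) is feasible, giving 31.
(m,n)=(2,5) is feasible, giving 30.
(m,n)=(3,3) is feasible, giving 27.
The best lattice point is (3,4), giving 31.

31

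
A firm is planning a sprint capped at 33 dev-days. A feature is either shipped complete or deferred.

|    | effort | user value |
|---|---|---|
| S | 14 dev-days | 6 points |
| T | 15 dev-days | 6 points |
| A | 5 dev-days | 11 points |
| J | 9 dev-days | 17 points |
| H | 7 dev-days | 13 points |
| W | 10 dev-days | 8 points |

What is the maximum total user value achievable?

Take A, J, H, and W: effort 5 + 9 + 7 + 10 = 31 ≤ 33, user value 11 + 17 + 13 + 8 = 49.
No other feasible combination does better.

49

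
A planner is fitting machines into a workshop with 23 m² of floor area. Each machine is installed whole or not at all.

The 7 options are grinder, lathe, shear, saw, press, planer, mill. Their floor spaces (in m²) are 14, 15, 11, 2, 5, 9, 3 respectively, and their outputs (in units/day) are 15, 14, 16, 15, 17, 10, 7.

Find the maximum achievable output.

55

saw + press + planer + mill: floor space 2 + 5 + 9 + 3 = 19 ≤ 23, output 15 + 17 + 10 + 7 = 49.
shear + saw + press + mill: floor space 11 + 2 + 5 + 3 = 21 ≤ 23, output 16 + 15 + 17 + 7 = 55.
shear + saw + press: floor space 11 + 2 + 5 = 18 ≤ 23, output 16 + 15 + 17 = 48.
Best is shear, saw, press, and mill with total output 55.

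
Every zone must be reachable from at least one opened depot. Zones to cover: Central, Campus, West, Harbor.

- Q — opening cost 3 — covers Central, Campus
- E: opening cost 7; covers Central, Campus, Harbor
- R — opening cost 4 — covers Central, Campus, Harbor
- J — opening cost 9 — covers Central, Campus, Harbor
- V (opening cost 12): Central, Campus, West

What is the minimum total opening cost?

This is a weighted set-cover instance.
Choose R and V: together they cover Central, Campus, West, Harbor — every zone.
Total opening cost: 4 + 12 = 16.
No cover costs less than 16.

16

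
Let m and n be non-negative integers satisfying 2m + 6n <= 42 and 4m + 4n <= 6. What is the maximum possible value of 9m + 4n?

9

The continuous relaxation peaks at (1.5, 0) with value 13.50; rounding to a feasible lattice point costs some objective.
(m,n)=(1,0): 2·1+6·0=2≤42, 4·1+4·0=4≤6, objective 9.
(m,n)=(0,1): 2·0+6·1=6≤42, 4·0+4·1=4≤6, objective 4.
(m,n)=(0,0): 2·0+6·0=0≤42, 4·0+4·0=0≤6, objective 0.
Maximum is 9 at (m,n)=(1,0).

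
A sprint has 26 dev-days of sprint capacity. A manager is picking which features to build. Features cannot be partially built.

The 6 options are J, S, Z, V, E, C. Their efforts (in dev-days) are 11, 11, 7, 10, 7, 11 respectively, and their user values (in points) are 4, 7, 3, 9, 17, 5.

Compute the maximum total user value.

29

Allowing fractional choices, the relaxed optimum would be about 31.7, but features are indivisible.
S + Z + E: effort 11 + 7 + 7 = 25 ≤ 26, user value 7 + 3 + 17 = 27.
V + E: effort 10 + 7 = 17 ≤ 26, user value 9 + 17 = 26.
Z + V + E: effort 7 + 10 + 7 = 24 ≤ 26, user value 3 + 9 + 17 = 29.
Best is Z, V, and E with total user value 29.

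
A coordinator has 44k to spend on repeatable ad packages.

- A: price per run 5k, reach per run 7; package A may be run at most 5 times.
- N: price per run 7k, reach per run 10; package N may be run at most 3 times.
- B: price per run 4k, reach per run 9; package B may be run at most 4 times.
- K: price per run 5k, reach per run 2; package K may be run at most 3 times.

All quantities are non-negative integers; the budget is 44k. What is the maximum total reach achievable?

74

This is a bounded integer knapsack.
B has the best ratio (9/4); taking only B gives at most 4×9 = 36 (stopped by the supply cap of 4).
Mixing does better — 4×A, 1×N, and 4×B: price 43 ≤ 44, reach 4·7 + 1·10 + 4·9 = 74.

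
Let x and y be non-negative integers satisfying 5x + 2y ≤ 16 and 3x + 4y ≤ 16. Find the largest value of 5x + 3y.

The continuous relaxation peaks at (2.29, 2.29) with value 18.29; rounding to a feasible lattice point costs some objective.
(x,y)=(2,2): 5·2+2·2=14≤16, 3·2+4·2=14≤16, objective 16.
(x,y)=(1,3): 5·1+2·3=11≤16, 3·1+4·3=15≤16, objective 14.
Maximum is 16 at (x,y)=(2,2).

16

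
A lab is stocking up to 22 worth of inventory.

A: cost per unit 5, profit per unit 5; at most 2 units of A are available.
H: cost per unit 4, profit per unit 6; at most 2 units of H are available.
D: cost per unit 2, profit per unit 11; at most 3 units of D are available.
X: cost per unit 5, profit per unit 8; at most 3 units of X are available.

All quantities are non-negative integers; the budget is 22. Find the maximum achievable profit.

This is a bounded integer knapsack.
D has the best ratio (11/2); taking only D gives at most 3×11 = 33 (stopped by the supply cap of 3).
Mixing does better — 3×D and 3×X: cost 21 ≤ 22, profit 3·11 + 3·8 = 57.

57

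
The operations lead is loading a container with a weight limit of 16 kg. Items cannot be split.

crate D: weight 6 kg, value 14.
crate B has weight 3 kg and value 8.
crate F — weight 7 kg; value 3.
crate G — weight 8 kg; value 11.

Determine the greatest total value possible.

25

Allowing fractional choices, the relaxed optimum would be about 31.6, but items are indivisible.
crate D + crate B + crate F: weight 6 + 3 + 7 = 16 ≤ 16, value 14 + 8 + 3 = 25.
crate D + crate B: weight 6 + 3 = 9 ≤ 16, value 14 + 8 = 22.
crate D + crate G: weight 6 + 8 = 14 ≤ 16, value 14 + 11 = 25.
The maximum value is 25; one optimal choice is crate D and crate G.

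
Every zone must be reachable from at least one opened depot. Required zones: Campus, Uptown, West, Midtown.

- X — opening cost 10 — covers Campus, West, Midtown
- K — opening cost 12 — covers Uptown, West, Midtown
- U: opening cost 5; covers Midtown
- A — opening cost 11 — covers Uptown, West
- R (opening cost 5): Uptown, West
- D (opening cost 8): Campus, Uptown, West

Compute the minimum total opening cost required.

13

The greedy cost-per-new-zone heuristic would pick R and X for 15, but a cheaper cover exists.
Choose U and D: together they cover Campus, Uptown, West, Midtown — every zone.
Total opening cost: 5 + 8 = 13.
No cover costs less than 13.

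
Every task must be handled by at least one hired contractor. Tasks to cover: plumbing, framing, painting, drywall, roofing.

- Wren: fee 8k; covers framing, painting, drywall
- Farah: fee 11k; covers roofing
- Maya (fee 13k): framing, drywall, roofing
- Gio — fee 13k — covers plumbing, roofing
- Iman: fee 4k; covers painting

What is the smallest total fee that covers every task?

Choose Wren and Gio: together they cover plumbing, framing, painting, drywall, roofing — every task.
Total fee: 8 + 13 = 21.
No cover costs less than 21.

21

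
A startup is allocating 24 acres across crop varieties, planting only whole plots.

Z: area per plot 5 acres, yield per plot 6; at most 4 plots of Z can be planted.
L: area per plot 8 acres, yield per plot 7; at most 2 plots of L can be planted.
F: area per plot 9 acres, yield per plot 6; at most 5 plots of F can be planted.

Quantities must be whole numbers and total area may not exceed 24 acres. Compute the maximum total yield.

This is a bounded integer knapsack.
Z has the best ratio (6/5); taking only Z gives at most 4×6 = 24 (stopped by the area limit).
Mixing does better — 3×Z and 1×L: area 23 ≤ 24, yield 3·6 + 1·7 = 25.

25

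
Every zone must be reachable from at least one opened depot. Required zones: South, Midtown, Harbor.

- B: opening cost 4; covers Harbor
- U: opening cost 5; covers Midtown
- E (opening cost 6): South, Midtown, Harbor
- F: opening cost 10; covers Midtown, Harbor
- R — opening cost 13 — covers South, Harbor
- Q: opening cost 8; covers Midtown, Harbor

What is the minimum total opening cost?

E alone covers South, Midtown, Harbor — every zone.
Total opening cost: 6.

6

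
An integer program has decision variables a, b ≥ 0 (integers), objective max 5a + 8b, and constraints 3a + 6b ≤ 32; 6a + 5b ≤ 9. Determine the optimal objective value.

8

(a,b)=(0,1) is feasible, giving 8.
(a,b)=(1,0) is feasible, giving 5.
(a,b)=(0,0) is feasible, giving 0.
No feasible integer point exceeds 8.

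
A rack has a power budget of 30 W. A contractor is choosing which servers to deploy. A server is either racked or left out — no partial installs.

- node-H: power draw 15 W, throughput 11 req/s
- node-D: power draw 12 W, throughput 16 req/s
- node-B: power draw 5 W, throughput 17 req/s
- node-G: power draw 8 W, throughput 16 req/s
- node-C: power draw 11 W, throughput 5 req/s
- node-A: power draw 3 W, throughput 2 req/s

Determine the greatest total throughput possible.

51

Take node-D, node-B, node-G, and node-A: power draw 12 + 5 + 8 + 3 = 28 ≤ 30, throughput 16 + 17 + 16 + 2 = 51.
No other feasible combination does better.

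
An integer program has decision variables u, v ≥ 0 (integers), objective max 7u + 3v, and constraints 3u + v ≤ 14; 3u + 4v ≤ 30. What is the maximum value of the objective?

(u,v)=(3,5): 3·3+1·5=14≤14, 3·3+4·5=29≤30, objective 36.
(u,v)=(3,4): 3·3+1·4=13≤14, 3·3+4·4=25≤30, objective 33.
(u,v)=(2,6): 3·2+1·6=12≤14, 3·2+4·6=30≤30, objective 32.
No feasible integer point exceeds 36.

36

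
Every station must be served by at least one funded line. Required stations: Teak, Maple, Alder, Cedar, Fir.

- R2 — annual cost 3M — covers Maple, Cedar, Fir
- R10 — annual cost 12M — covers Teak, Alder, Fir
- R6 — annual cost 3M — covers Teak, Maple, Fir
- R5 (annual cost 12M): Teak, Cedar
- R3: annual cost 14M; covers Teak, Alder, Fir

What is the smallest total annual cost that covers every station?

15

The greedy cost-per-new-station heuristic would pick R2, R6, and R10 for 18, but a cheaper cover exists.
Choose R2 and R10: together they cover Teak, Maple, Alder, Cedar, Fir — every station.
Total annual cost: 3 + 12 = 15.
No cover costs less than 15.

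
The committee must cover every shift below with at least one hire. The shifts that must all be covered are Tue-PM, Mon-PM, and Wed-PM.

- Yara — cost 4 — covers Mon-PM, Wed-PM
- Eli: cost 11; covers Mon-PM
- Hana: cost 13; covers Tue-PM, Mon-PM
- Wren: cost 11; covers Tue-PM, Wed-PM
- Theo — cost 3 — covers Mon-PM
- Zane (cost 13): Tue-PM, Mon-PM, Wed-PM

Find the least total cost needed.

13

This is an integer covering problem.
The greedy cost-per-new-shift heuristic would pick Yara and Wren for 15, but a cheaper cover exists.
Zane alone covers Tue-PM, Mon-PM, Wed-PM — every shift.
Total cost: 13.
No cover costs less than 13.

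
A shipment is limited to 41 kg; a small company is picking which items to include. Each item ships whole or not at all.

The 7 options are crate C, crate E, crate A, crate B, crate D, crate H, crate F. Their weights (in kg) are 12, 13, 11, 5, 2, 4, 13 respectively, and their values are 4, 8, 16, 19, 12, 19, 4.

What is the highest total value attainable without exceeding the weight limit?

Take crate E, crate A, crate B, crate D, and crate H: weight 13 + 11 + 5 + 2 + 4 = 35 ≤ 41, value 8 + 16 + 19 + 12 + 19 = 74.
No other feasible combination does better.

74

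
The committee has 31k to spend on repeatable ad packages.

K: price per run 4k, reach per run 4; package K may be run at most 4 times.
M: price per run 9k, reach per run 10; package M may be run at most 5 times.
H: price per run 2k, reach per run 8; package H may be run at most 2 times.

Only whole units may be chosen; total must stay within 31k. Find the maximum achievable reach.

46

Take 3×M and 2×H: price 31 ≤ 31, reach 3·10 + 2·8 = 46.
H has the best ratio (8/2) and is taken to its limit of 2; remaining capacity is filled optimally with the others.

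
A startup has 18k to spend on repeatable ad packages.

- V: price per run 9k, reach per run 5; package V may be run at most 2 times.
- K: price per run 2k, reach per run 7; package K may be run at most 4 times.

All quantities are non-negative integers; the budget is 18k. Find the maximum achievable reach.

33

K has the best ratio (7/2); taking only K gives at most 4×7 = 28 (stopped by the supply cap of 4).
Mixing does better — 1×V and 4×K: price 17 ≤ 18, reach 1·5 + 4·7 = 33.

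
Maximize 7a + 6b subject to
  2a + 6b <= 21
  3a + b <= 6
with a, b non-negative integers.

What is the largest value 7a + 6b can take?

(a,b)=(1,3) is feasible, giving 25.
(a,b)=(1,2) is feasible, giving 19.
(a,b)=(0,3) is feasible, giving 18.
The best lattice point is (1,3), giving 25.

25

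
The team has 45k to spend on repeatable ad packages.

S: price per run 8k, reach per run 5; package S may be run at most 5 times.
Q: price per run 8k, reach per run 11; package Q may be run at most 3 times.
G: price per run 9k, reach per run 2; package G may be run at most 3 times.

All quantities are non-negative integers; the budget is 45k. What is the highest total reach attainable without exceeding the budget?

43

2×S and 3×Q: price 40 ≤ 45, reach 2·5 + 3·11 = 43.
1×S, 3×Q, and 1×G: price 41 ≤ 45, reach 1·5 + 3·11 + 1·2 = 40.
Best is 43.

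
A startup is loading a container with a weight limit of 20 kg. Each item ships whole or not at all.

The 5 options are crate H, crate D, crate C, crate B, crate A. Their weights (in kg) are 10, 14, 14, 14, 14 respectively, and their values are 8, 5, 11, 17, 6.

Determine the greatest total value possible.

Allowing fractional choices, the relaxed optimum would be about 21.8, but items are indivisible.
crate B: weight 14 ≤ 20, value 17.
crate C: weight 14 ≤ 20, value 11.
crate H: weight 10 ≤ 20, value 8.
Best is crate B with total value 17.

17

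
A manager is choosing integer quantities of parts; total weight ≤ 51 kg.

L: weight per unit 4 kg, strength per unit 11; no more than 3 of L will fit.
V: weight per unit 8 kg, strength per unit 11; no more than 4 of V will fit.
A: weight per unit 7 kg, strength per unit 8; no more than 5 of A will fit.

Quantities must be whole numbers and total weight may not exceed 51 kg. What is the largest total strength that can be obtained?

L has the best ratio (11/4); taking only L gives at most 3×11 = 33 (stopped by the supply cap of 3).
Mixing does better — 3×L, 4×V, and 1×A: weight 51 ≤ 51, strength 3·11 + 4·11 + 1·8 = 85.

85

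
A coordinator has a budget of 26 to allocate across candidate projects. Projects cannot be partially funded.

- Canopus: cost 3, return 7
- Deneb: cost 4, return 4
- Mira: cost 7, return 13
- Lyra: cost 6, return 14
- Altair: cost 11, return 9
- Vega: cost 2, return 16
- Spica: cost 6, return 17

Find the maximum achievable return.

67

Allowing fractional choices, the relaxed optimum would be about 69.0, but projects are indivisible.
Canopus + Mira + Lyra + Vega + Spica: cost 3 + 7 + 6 + 2 + 6 = 24 ≤ 26, return 7 + 13 + 14 + 16 + 17 = 67.
Deneb + Mira + Lyra + Vega + Spica: cost 4 + 7 + 6 + 2 + 6 = 25 ≤ 26, return 4 + 13 + 14 + 16 + 17 = 64.
Best is Canopus, Mira, Lyra, Vega, and Spica with total return 67.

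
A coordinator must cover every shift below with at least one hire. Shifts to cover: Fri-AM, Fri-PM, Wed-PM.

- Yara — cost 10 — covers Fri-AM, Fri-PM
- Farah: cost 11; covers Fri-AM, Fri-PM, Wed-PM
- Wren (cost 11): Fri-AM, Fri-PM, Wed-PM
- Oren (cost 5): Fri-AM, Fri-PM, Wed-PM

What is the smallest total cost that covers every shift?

This is a weighted set-cover instance.
Oren alone covers Fri-AM, Fri-PM, Wed-PM — every shift.
Total cost: 5.
No cover costs less than 5.

5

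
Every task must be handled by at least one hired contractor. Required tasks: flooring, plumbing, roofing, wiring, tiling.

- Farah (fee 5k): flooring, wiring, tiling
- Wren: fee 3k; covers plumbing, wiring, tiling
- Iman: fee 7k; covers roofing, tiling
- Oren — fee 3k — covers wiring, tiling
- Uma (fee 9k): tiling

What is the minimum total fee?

Choose Farah, Wren, and Iman: together they cover flooring, plumbing, roofing, wiring, tiling — every task.
Total fee: 5 + 3 + 7 = 15.
No cover costs less than 15.

15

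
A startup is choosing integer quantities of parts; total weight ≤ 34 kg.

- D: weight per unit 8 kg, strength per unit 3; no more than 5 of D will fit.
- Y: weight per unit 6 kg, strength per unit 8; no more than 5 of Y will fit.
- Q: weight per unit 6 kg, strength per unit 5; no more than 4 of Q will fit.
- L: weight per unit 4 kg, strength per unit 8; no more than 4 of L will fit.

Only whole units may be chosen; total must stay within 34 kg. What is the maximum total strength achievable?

This is a bounded integer knapsack.
3×Y and 4×L: weight 34 ≤ 34, strength 3·8 + 4·8 = 56.
2×Y, 1×Q, and 4×L: weight 34 ≤ 34, strength 2·8 + 1·5 + 4·8 = 53.
Best is 56.

56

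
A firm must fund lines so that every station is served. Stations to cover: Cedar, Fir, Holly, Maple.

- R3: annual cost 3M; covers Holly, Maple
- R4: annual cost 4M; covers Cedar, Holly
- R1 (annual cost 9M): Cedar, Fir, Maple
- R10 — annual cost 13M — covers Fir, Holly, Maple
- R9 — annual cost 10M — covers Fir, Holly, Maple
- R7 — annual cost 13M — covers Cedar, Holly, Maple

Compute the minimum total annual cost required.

The greedy cost-per-new-station heuristic would pick R3, R4, and R1 for 16, but a cheaper cover exists.
Choose R3 and R1: together they cover Cedar, Fir, Holly, Maple — every station.
Total annual cost: 3 + 9 = 12.
No cover costs less than 12.

12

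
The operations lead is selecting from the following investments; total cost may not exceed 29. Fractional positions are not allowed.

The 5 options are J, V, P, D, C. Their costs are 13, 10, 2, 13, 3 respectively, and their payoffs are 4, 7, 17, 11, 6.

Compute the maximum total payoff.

Take V, P, D, and C: cost 10 + 2 + 13 + 3 = 28 ≤ 29, payoff 7 + 17 + 11 + 6 = 41.
No other feasible combination does better.

41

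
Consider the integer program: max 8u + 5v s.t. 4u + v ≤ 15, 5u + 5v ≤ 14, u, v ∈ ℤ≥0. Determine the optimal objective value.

16

The continuous relaxation peaks at (2.8, 0) with value 22.40; rounding to a feasible lattice point costs some objective.
(u,v)=(2,0): 4·2+1·0=8≤15, 5·2+5·0=10≤14, objective 16.
(u,v)=(1,1): 4·1+1·1=5≤15, 5·1+5·1=10≤14, objective 13.
(u,v)=(1,0): 4·1+1·0=4≤15, 5·1+5·0=5≤14, objective 8.
No feasible integer point exceeds 16.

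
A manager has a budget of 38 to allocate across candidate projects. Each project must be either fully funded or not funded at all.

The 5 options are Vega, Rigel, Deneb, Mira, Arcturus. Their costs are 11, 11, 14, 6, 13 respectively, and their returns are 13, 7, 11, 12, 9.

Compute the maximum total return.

Treat it as a binary knapsack problem.
Take Vega, Deneb, and Mira: cost 11 + 14 + 6 = 31 ≤ 38, return 13 + 11 + 12 = 36.
No other feasible combination does better.

36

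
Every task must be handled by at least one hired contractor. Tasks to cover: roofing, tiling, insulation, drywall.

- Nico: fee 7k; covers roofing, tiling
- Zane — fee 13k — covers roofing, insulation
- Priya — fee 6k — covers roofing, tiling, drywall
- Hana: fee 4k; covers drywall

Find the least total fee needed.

19

Choose Zane and Priya: together they cover roofing, tiling, insulation, drywall — every task.
Total fee: 13 + 6 = 19.
No cover costs less than 19.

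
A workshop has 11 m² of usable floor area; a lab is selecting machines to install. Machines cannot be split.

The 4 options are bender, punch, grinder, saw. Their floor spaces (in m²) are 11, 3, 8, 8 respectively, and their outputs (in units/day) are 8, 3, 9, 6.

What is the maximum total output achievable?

12

punch + saw: floor space 3 + 8 = 11 ≤ 11, output 3 + 6 = 9.
grinder: floor space 8 ≤ 11, output 9.
punch + grinder: floor space 3 + 8 = 11 ≤ 11, output 3 + 9 = 12.
Best is punch and grinder with total output 12.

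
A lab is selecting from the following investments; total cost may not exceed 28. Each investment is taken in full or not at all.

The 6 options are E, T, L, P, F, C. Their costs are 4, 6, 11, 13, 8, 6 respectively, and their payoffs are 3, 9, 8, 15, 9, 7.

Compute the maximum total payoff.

33

Take T, P, and F: cost 6 + 13 + 8 = 27 ≤ 28, payoff 9 + 15 + 9 = 33.
No other feasible combination does better.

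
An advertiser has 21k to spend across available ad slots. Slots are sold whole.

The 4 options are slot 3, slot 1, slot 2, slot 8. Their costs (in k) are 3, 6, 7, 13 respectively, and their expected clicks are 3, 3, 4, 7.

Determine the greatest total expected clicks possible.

11

This is a 0-1 knapsack instance.
slot 2 + slot 8: cost 7 + 13 = 20 ≤ 21, expected clicks 4 + 7 = 11.
slot 3 + slot 1 + slot 2: cost 3 + 6 + 7 = 16 ≤ 21, expected clicks 3 + 3 + 4 = 10.
Best is slot 2 and slot 8 with total expected clicks 11.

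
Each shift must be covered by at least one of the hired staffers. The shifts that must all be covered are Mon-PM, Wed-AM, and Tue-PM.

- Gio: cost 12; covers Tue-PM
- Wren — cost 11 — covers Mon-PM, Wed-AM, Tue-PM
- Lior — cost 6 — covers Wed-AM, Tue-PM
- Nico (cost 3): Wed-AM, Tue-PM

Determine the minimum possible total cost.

11

The greedy cost-per-new-shift heuristic would pick Nico and Wren for 14, but a cheaper cover exists.
Wren alone covers Mon-PM, Wed-AM, Tue-PM — every shift.
Total cost: 11.
No cover costs less than 11.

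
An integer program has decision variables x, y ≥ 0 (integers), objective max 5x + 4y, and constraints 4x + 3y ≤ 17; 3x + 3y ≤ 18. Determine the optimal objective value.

The continuous relaxation peaks at (0, 5.67) with value 22.67; rounding to a feasible lattice point costs some objective.
(x,y)=(2,3): 4·2+3·3=17≤17, 3·2+3·3=15≤18, objective 22.
(x,y)=(1,4): 4·1+3·4=16≤17, 3·1+3·4=15≤18, objective 21.
(x,y)=(0,5): 4·0+3·5=15≤17, 3·0+3·5=15≤18, objective 20.
Maximum is 22 at (x,y)=(2,3).

22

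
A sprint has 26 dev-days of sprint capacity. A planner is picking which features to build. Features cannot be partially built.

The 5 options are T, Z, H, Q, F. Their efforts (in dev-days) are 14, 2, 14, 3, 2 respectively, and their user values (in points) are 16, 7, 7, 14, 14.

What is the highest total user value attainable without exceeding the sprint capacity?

51

Z + H + Q + F: effort 2 + 14 + 3 + 2 = 21 ≤ 26, user value 7 + 7 + 14 + 14 = 42.
T + Z + Q + F: effort 14 + 2 + 3 + 2 = 21 ≤ 26, user value 16 + 7 + 14 + 14 = 51.
T + Q + F: effort 14 + 3 + 2 = 19 ≤ 26, user value 16 + 14 + 14 = 44.
Best is T, Z, Q, and F with total user value 51.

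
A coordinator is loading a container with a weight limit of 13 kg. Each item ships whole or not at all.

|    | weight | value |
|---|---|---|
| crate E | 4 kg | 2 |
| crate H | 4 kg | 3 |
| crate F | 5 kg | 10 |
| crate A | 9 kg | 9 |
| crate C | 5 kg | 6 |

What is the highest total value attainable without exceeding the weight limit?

16

This is a 0-1 knapsack instance.
Allowing fractional choices, the relaxed optimum would be about 19.0, but items are indivisible.
crate F + crate C: weight 5 + 5 = 10 ≤ 13, value 10 + 6 = 16.
crate E + crate H + crate F: weight 4 + 4 + 5 = 13 ≤ 13, value 2 + 3 + 10 = 15.
Best is crate F and crate C with total value 16.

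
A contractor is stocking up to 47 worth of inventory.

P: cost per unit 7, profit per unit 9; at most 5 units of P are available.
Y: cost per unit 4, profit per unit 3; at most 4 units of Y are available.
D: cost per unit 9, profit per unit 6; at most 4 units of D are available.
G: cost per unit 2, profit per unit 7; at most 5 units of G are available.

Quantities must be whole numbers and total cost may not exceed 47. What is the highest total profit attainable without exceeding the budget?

80

Take 5×P and 5×G: cost 45 ≤ 47, profit 5·9 + 5·7 = 80.
G has the best ratio (7/2) and is taken to its limit of 5; remaining capacity is filled optimally with the others.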